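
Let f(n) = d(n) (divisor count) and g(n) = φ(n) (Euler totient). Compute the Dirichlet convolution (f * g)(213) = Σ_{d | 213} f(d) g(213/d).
(d * φ)(213) = 288

Divisors of 213: [1, 3, 71, 213]. For each d | 213:
  d = 1: d(1) · φ(213/1) = 1 · 140 = 140
  d = 3: d(3) · φ(213/3) = 2 · 70 = 140
  d = 71: d(71) · φ(213/71) = 2 · 2 = 4
  d = 213: d(213) · φ(213/213) = 4 · 1 = 4
Summing: (d * φ)(213) = 140 + 140 + 4 + 4 = 288.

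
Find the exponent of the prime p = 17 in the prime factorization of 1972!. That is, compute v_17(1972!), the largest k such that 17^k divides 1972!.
v_17(1972!) = 122

Legendre's formula: v_p(n!) = Σ_{k ≥ 1} ⌊n / p^k⌋. For p = 17, n = 1972, the terms are:
  ⌊1972/17^1⌋ = ⌊1972/17⌋ = 116
  ⌊1972/17^2⌋ = ⌊1972/289⌋ = 6
(the next term ⌊1972/17^3⌋ = 0, terminating the sum). Summing: v_17(1972!) = 116 + 6 = 122.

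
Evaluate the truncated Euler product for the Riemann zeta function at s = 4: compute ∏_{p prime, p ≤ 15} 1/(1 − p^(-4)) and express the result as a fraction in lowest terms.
∏ = 11033033011/10194124800

The primes p ≤ 15 are [2, 3, 5, 7, 11, 13]. For each prime, (1 − 1/p^4)^(-1) = p^4 / (p^4 − 1). The product is (1 − 1/2^4)^(-1), (1 − 1/3^4)^(-1), (1 − 1/5^4)^(-1), (1 − 1/7^4)^(-1), (1 − 1/11^4)^(-1), (1 − 1/13^4)^(-1) = ∏ p^4 / (p^4 − 1) = 11033033011/10194124800.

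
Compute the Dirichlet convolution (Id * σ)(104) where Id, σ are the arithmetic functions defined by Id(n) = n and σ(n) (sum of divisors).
(Id * σ)(104) = 1323

Divisors of 104: [1, 2, 4, 8, 13, 26, 52, 104]. For each d | 104:
  d = 1: Id(1) · σ(104/1) = 1 · 210 = 210
  d = 2: Id(2) · σ(104/2) = 2 · 98 = 196
  d = 4: Id(4) · σ(104/4) = 4 · 42 = 168
  d = 8: Id(8) · σ(104/8) = 8 · 14 = 112
  d = 13: Id(13) · σ(104/13) = 13 · 15 = 195
  d = 26: Id(26) · σ(104/26) = 26 · 7 = 182
  d = 52: Id(52) · σ(104/52) = 52 · 3 = 156
  d = 104: Id(104) · σ(104/104) = 104 · 1 = 104
Summing: (Id * σ)(104) = 210 + 196 + 168 + 112 + 195 + 182 + 156 + 104 = 1323.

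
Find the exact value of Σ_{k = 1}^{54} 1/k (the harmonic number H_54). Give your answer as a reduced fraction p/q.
H_54 = 250503836021181200128409/54749786241679275146400

Direct summation: H_54 = 1 + 1/2 + ... + 1/54. The least common denominator is lcm(1, ..., 54) = 164249358725037825439200; over this denominator the numerator is 164249358725037825439200 + 82124679362518912719600 + 54749786241679275146400 + 41062339681259456359800 + 32849871745007565087840 + 27374893120839637573200 + 23464194103576832205600 + 20531169840629728179900 + 18249928747226425048800 + 16424935872503782543920 + 14931759884094347767200 + 13687446560419818786600 + 12634566055772140418400 + 11732097051788416102800 + 10949957248335855029280 + 10265584920314864089950 + 9661726983825754437600 + 9124964373613212524400 + 8644703090791464496800 + 8212467936251891271960 + 7821398034525610735200 + 7465879942047173883600 + 7141276466305992410400 + 6843723280209909393300 + 6569974349001513017568 + 6317283027886070209200 + 6083309582408808349600 + 5866048525894208051400 + 5663770990518545704800 + 5474978624167927514640 + 5298366410485091143200 + 5132792460157432044975 + 4977253294698115922400 + 4830863491912877218800 + 4692838820715366441120 + 4562482186806606262200 + 4439171857433454741600 + 4322351545395732248400 + 4211522018590713472800 + 4106233968125945635980 + 4006081920122873791200 + 3910699017262805367600 + 3819752528489251754400 + 3732939971023586941800 + 3649985749445285009760 + 3570638233152996205200 + 3494667206915698413600 + 3421861640104954696650 + 3352027729082404600800 + 3284987174500756508784 + 3220575661275251479200 + 3158641513943035104600 + 3099044504245996706400 + 3041654791204404174800 = 751511508063543600385227, so H_54 = 751511508063543600385227/164249358725037825439200; reducing by gcd(751511508063543600385227, 164249358725037825439200) = 3 gives 250503836021181200128409/54749786241679275146400 ≈ 4.57543. (The PNT-adjacent estimate ln(54) + γ ≈ 4.56620 matches within O(1/n).)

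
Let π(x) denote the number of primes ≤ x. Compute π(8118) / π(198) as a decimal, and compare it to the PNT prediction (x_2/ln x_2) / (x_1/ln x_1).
π(8118)/π(198) = 1021/45 ≈ 22.6889;  PNT prediction ≈ 24.0861.

π(198) = 45 and π(8118) = 1021, so π(8118)/π(198) ≈ 22.6889. The PNT-predicted ratio is (8118/ln(8118)) / (198/ln(198)) ≈ 24.0861. The two agree to within a few percent, as expected.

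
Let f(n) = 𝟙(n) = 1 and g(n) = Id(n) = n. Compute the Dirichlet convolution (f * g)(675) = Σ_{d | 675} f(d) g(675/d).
(𝟙 * Id)(675) = 1240

Divisors of 675: [1, 3, 5, 9, 15, 25, 27, 45, 75, 135, 225, 675]. For each d | 675:
  d = 1: 𝟙(1) · Id(675/1) = 1 · 675 = 675
  d = 3: 𝟙(3) · Id(675/3) = 1 · 225 = 225
  d = 5: 𝟙(5) · Id(675/5) = 1 · 135 = 135
  d = 9: 𝟙(9) · Id(675/9) = 1 · 75 = 75
  d = 15: 𝟙(15) · Id(675/15) = 1 · 45 = 45
  d = 25: 𝟙(25) · Id(675/25) = 1 · 27 = 27
  d = 27: 𝟙(27) · Id(675/27) = 1 · 25 = 25
  d = 45: 𝟙(45) · Id(675/45) = 1 · 15 = 15
  d = 75: 𝟙(75) · Id(675/75) = 1 · 9 = 9
  d = 135: 𝟙(135) · Id(675/135) = 1 · 5 = 5
  d = 225: 𝟙(225) · Id(675/225) = 1 · 3 = 3
  d = 675: 𝟙(675) · Id(675/675) = 1 · 1 = 1
Summing: (𝟙 * Id)(675) = 675 + 225 + 135 + 75 + 45 + 27 + 25 + 15 + 9 + 5 + 3 + 1 = 1240.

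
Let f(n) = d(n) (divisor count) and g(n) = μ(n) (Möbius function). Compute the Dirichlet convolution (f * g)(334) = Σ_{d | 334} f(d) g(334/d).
(d * μ)(334) = 1

Divisors of 334: [1, 2, 167, 334]. For each d | 334:
  d = 1: d(1) · μ(334/1) = 1 · 1 = 1
  d = 2: d(2) · μ(334/2) = 2 · -1 = -2
  d = 167: d(167) · μ(334/167) = 2 · -1 = -2
  d = 334: d(334) · μ(334/334) = 4 · 1 = 4
Summing: (d * μ)(334) = 1 + -2 + -2 + 4 = 1.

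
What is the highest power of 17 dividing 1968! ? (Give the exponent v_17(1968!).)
v_17(1968!) = 121

Legendre's formula: v_p(n!) = Σ_{k ≥ 1} ⌊n / p^k⌋. For p = 17, n = 1968, the terms are:
  ⌊1968/17^1⌋ = ⌊1968/17⌋ = 115
  ⌊1968/17^2⌋ = ⌊1968/289⌋ = 6
(the next term ⌊1968/17^3⌋ = 0, terminating the sum). Summing: v_17(1968!) = 115 + 6 = 121.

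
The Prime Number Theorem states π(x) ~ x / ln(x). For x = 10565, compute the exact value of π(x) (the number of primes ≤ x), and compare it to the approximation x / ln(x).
π(10565) = 1289;  x/ln(x) ≈ 1140.28;  relative error ≈ 11.54%.

Directly count primes up to 10565: π(10565) = 1289. The PNT approximation gives 10565/ln(10565) ≈ 10565/9.26530 ≈ 1140.28. Relative error (π(x) − x/ln(x)) / π(x) ≈ 11.54%; the approximation is known to undercount slightly (Li(x) is a better estimate).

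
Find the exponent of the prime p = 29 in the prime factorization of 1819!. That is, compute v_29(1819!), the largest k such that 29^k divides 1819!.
v_29(1819!) = 64

Legendre's formula: v_p(n!) = Σ_{k ≥ 1} ⌊n / p^k⌋. For p = 29, n = 1819, the terms are:
  ⌊1819/29^1⌋ = ⌊1819/29⌋ = 62
  ⌊1819/29^2⌋ = ⌊1819/841⌋ = 2
(the next term ⌊1819/29^3⌋ = 0, terminating the sum). Summing: v_29(1819!) = 62 + 2 = 64.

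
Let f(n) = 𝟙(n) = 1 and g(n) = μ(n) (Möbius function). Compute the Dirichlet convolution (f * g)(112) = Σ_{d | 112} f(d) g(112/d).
(𝟙 * μ)(112) = 0

Divisors of 112: [1, 2, 4, 7, 8, 14, 16, 28, 56, 112]. For each d | 112:
  d = 1: 𝟙(1) · μ(112/1) = 1 · 0 = 0
  d = 2: 𝟙(2) · μ(112/2) = 1 · 0 = 0
  d = 4: 𝟙(4) · μ(112/4) = 1 · 0 = 0
  d = 7: 𝟙(7) · μ(112/7) = 1 · 0 = 0
  d = 8: 𝟙(8) · μ(112/8) = 1 · 1 = 1
  d = 14: 𝟙(14) · μ(112/14) = 1 · 0 = 0
  d = 16: 𝟙(16) · μ(112/16) = 1 · -1 = -1
  d = 28: 𝟙(28) · μ(112/28) = 1 · 0 = 0
  d = 56: 𝟙(56) · μ(112/56) = 1 · -1 = -1
  d = 112: 𝟙(112) · μ(112/112) = 1 · 1 = 1
Summing: (𝟙 * μ)(112) = 0 + 0 + 0 + 0 + 1 + 0 + -1 + 0 + -1 + 1 = 0.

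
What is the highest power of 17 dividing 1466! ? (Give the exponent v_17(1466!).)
v_17(1466!) = 91

Legendre's formula: v_p(n!) = Σ_{k ≥ 1} ⌊n / p^k⌋. For p = 17, n = 1466, the terms are:
  ⌊1466/17^1⌋ = ⌊1466/17⌋ = 86
  ⌊1466/17^2⌋ = ⌊1466/289⌋ = 5
(the next term ⌊1466/17^3⌋ = 0, terminating the sum). Summing: v_17(1466!) = 86 + 5 = 91.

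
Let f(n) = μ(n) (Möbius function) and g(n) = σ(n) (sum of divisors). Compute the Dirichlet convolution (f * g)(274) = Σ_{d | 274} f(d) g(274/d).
(μ * σ)(274) = 274

Divisors of 274: [1, 2, 137, 274]. For each d | 274:
  d = 1: μ(1) · σ(274/1) = 1 · 414 = 414
  d = 2: μ(2) · σ(274/2) = -1 · 138 = -138
  d = 137: μ(137) · σ(274/137) = -1 · 3 = -3
  d = 274: μ(274) · σ(274/274) = 1 · 1 = 1
Summing: (μ * σ)(274) = 414 + -138 + -3 + 1 = 274.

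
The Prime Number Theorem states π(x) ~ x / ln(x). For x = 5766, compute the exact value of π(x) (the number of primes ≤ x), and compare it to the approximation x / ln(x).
π(5766) = 757;  x/ln(x) ≈ 665.84;  relative error ≈ 12.04%.

Directly count primes up to 5766: π(5766) = 757. The PNT approximation gives 5766/ln(5766) ≈ 5766/8.65973 ≈ 665.84. Relative error (π(x) − x/ln(x)) / π(x) ≈ 12.04%; the approximation is known to undercount slightly (Li(x) is a better estimate).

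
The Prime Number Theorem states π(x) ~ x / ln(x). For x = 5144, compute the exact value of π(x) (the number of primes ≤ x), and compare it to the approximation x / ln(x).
π(5144) = 685;  x/ln(x) ≈ 601.95;  relative error ≈ 12.12%.

Directly count primes up to 5144: π(5144) = 685. The PNT approximation gives 5144/ln(5144) ≈ 5144/8.54559 ≈ 601.95. Relative error (π(x) − x/ln(x)) / π(x) ≈ 12.12%; the approximation is known to undercount slightly (Li(x) is a better estimate).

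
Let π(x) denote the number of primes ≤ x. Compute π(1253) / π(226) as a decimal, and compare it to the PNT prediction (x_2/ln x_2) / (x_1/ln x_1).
π(1253)/π(226) = 204/48 ≈ 4.2500;  PNT prediction ≈ 4.2130.

π(226) = 48 and π(1253) = 204, so π(1253)/π(226) ≈ 4.2500. The PNT-predicted ratio is (1253/ln(1253)) / (226/ln(226)) ≈ 4.2130. The two agree to within a few percent, as expected.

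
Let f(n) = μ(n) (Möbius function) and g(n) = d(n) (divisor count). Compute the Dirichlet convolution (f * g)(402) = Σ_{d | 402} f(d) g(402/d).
(μ * d)(402) = 1

Divisors of 402: [1, 2, 3, 6, 67, 134, 201, 402]. For each d | 402:
  d = 1: μ(1) · d(402/1) = 1 · 8 = 8
  d = 2: μ(2) · d(402/2) = -1 · 4 = -4
  d = 3: μ(3) · d(402/3) = -1 · 4 = -4
  d = 6: μ(6) · d(402/6) = 1 · 2 = 2
  d = 67: μ(67) · d(402/67) = -1 · 4 = -4
  d = 134: μ(134) · d(402/134) = 1 · 2 = 2
  d = 201: μ(201) · d(402/201) = 1 · 2 = 2
  d = 402: μ(402) · d(402/402) = -1 · 1 = -1
Summing: (μ * d)(402) = 8 + -4 + -4 + 2 + -4 + 2 + 2 + -1 = 1.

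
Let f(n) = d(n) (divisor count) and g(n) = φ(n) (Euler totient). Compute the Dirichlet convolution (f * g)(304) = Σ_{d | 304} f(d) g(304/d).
(d * φ)(304) = 620

Divisors of 304: [1, 2, 4, 8, 16, 19, 38, 76, 152, 304]. For each d | 304:
  d = 1: d(1) · φ(304/1) = 1 · 144 = 144
  d = 2: d(2) · φ(304/2) = 2 · 72 = 144
  d = 4: d(4) · φ(304/4) = 3 · 36 = 108
  d = 8: d(8) · φ(304/8) = 4 · 18 = 72
  d = 16: d(16) · φ(304/16) = 5 · 18 = 90
  d = 19: d(19) · φ(304/19) = 2 · 8 = 16
  d = 38: d(38) · φ(304/38) = 4 · 4 = 16
  d = 76: d(76) · φ(304/76) = 6 · 2 = 12
  d = 152: d(152) · φ(304/152) = 8 · 1 = 8
  d = 304: d(304) · φ(304/304) = 10 · 1 = 10
Summing: (d * φ)(304) = 144 + 144 + 108 + 72 + 90 + 16 + 16 + 12 + 8 + 10 = 620.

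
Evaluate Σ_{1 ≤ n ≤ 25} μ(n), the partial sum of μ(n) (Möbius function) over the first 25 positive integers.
Σ_{n ≤ 25} μ(n) = -2

Compute μ(n) for each 1 ≤ n ≤ 25: μ(1) = 1, μ(2) = -1, μ(3) = -1, μ(4) = 0, μ(5) = -1, μ(6) = 1, μ(7) = -1, μ(8) = 0, μ(9) = 0, μ(10) = 1, μ(11) = -1, μ(12) = 0, μ(13) = -1, μ(14) = 1, μ(15) = 1, μ(16) = 0, μ(17) = -1, μ(18) = 0, μ(19) = -1, μ(20) = 0, μ(21) = 1, μ(22) = 1, μ(23) = -1, μ(24) = 0, μ(25) = 0. Summing all 25 values: -2. (Mertens function M(x) = Σ_{n ≤ x} μ(n); on average M(x) should be small (PNT ⟺ M(x) = o(x)).)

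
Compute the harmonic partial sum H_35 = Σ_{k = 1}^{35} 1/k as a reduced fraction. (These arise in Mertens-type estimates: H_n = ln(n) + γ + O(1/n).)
H_35 = 54437269998109/13127595717600

Direct summation: H_35 = 1 + 1/2 + ... + 1/35. The least common denominator is lcm(1, ..., 35) = 144403552893600; over this denominator the numerator is 144403552893600 + 72201776446800 + 48134517631200 + 36100888223400 + 28880710578720 + 24067258815600 + 20629078984800 + 18050444111700 + 16044839210400 + 14440355289360 + 13127595717600 + 12033629407800 + 11107965607200 + 10314539492400 + 9626903526240 + 9025222055850 + 8494326640800 + 8022419605200 + 7600186994400 + 7220177644680 + 6876359661600 + 6563797858800 + 6278415343200 + 6016814703900 + 5776142115744 + 5553982803600 + 5348279736800 + 5157269746200 + 4979432858400 + 4813451763120 + 4658179125600 + 4512611027925 + 4375865239200 + 4247163320400 + 4125815796960 = 598809969979199, so H_35 = 598809969979199/144403552893600; reducing by gcd(598809969979199, 144403552893600) = 11 gives 54437269998109/13127595717600 ≈ 4.14678. (The PNT-adjacent estimate ln(35) + γ ≈ 4.13256 matches within O(1/n).)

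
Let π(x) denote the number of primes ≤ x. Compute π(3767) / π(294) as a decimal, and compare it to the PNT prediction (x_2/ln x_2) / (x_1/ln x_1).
π(3767)/π(294) = 524/62 ≈ 8.4516;  PNT prediction ≈ 8.8442.

π(294) = 62 and π(3767) = 524, so π(3767)/π(294) ≈ 8.4516. The PNT-predicted ratio is (3767/ln(3767)) / (294/ln(294)) ≈ 8.8442. The two agree to within a few percent, as expected.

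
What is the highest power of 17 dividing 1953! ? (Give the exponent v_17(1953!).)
v_17(1953!) = 120

Legendre's formula: v_p(n!) = Σ_{k ≥ 1} ⌊n / p^k⌋. For p = 17, n = 1953, the terms are:
  ⌊1953/17^1⌋ = ⌊1953/17⌋ = 114
  ⌊1953/17^2⌋ = ⌊1953/289⌋ = 6
(the next term ⌊1953/17^3⌋ = 0, terminating the sum). Summing: v_17(1953!) = 114 + 6 = 120.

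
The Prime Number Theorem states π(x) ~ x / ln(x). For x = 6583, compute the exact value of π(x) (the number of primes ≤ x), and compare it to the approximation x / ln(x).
π(6583) = 852;  x/ln(x) ≈ 748.73;  relative error ≈ 12.12%.

Directly count primes up to 6583: π(6583) = 852. The PNT approximation gives 6583/ln(6583) ≈ 6583/8.79225 ≈ 748.73. Relative error (π(x) − x/ln(x)) / π(x) ≈ 12.12%; the approximation is known to undercount slightly (Li(x) is a better estimate).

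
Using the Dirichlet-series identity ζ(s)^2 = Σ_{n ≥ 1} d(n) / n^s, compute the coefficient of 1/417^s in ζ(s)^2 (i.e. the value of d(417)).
d(417) = 4

ζ(s)^2 = (Σ 1/m^s)(Σ 1/k^s). The coefficient of 1/n^s in the product is the number of ordered pairs (m, k) with mk = n, which equals d(n). For n = 417, divisors are [1, 3, 139, 417], so d(417) = 4.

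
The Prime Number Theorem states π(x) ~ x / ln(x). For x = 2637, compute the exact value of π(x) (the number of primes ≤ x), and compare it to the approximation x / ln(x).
π(2637) = 382;  x/ln(x) ≈ 334.76;  relative error ≈ 12.37%.

Directly count primes up to 2637: π(2637) = 382. The PNT approximation gives 2637/ln(2637) ≈ 2637/7.87740 ≈ 334.76. Relative error (π(x) − x/ln(x)) / π(x) ≈ 12.37%; the approximation is known to undercount slightly (Li(x) is a better estimate).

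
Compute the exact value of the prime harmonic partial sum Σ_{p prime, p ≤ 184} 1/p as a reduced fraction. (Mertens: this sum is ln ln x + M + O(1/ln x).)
Σ 1/p = 10408867916382550633331528920459565913027063402071390584941986323453055203/5397346292805549782720214077673687806275517530364350655459511599582614290

π(184) = 42, so the primes ≤ 184 are [2, 3, 5, 7, 11, 13, 17, 19, 23, 29, 31, 37, 41, 43, 47, 53, 59, 61, 67, 71, 73, 79, 83, 89, 97, 101, 103, 107, 109, 113, 127, 131, 137, 139, 149, 151, 157, 163, 167, 173, 179, 181]. Summing 1/p over these primes: 10408867916382550633331528920459565913027063402071390584941986323453055203/5397346292805549782720214077673687806275517530364350655459511599582614290 ≈ 1.9285. Mertens estimate ln ln(184) + 0.2615 ≈ 1.9130.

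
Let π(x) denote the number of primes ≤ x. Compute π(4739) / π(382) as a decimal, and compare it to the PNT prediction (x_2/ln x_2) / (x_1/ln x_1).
π(4739)/π(382) = 639/75 ≈ 8.5200;  PNT prediction ≈ 8.7147.

π(382) = 75 and π(4739) = 639, so π(4739)/π(382) ≈ 8.5200. The PNT-predicted ratio is (4739/ln(4739)) / (382/ln(382)) ≈ 8.7147. The two agree to within a few percent, as expected.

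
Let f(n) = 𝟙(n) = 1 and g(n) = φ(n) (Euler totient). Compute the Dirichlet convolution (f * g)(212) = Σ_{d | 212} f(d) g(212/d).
(𝟙 * φ)(212) = 212

Divisors of 212: [1, 2, 4, 53, 106, 212]. For each d | 212:
  d = 1: 𝟙(1) · φ(212/1) = 1 · 104 = 104
  d = 2: 𝟙(2) · φ(212/2) = 1 · 52 = 52
  d = 4: 𝟙(4) · φ(212/4) = 1 · 52 = 52
  d = 53: 𝟙(53) · φ(212/53) = 1 · 2 = 2
  d = 106: 𝟙(106) · φ(212/106) = 1 · 1 = 1
  d = 212: 𝟙(212) · φ(212/212) = 1 · 1 = 1
Summing: (𝟙 * φ)(212) = 104 + 52 + 52 + 2 + 1 + 1 = 212.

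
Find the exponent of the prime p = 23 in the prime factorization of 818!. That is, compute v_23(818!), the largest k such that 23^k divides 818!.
v_23(818!) = 36

Legendre's formula: v_p(n!) = Σ_{k ≥ 1} ⌊n / p^k⌋. For p = 23, n = 818, the terms are:
  ⌊818/23^1⌋ = ⌊818/23⌋ = 35
  ⌊818/23^2⌋ = ⌊818/529⌋ = 1
(the next term ⌊818/23^3⌋ = 0, terminating the sum). Summing: v_23(818!) = 35 + 1 = 36.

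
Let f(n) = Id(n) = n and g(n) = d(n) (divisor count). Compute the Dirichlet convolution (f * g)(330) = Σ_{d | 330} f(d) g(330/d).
(Id * d)(330) = 1820

Divisors of 330: [1, 2, 3, 5, 6, 10, 11, 15, 22, 30, 33, 55, 66, 110, 165, 330]. For each d | 330:
  d = 1: Id(1) · d(330/1) = 1 · 16 = 16
  d = 2: Id(2) · d(330/2) = 2 · 8 = 16
  d = 3: Id(3) · d(330/3) = 3 · 8 = 24
  d = 5: Id(5) · d(330/5) = 5 · 8 = 40
  d = 6: Id(6) · d(330/6) = 6 · 4 = 24
  d = 10: Id(10) · d(330/10) = 10 · 4 = 40
  d = 11: Id(11) · d(330/11) = 11 · 8 = 88
  d = 15: Id(15) · d(330/15) = 15 · 4 = 60
  d = 22: Id(22) · d(330/22) = 22 · 4 = 88
  d = 30: Id(30) · d(330/30) = 30 · 2 = 60
  d = 33: Id(33) · d(330/33) = 33 · 4 = 132
  d = 55: Id(55) · d(330/55) = 55 · 4 = 220
  d = 66: Id(66) · d(330/66) = 66 · 2 = 132
  d = 110: Id(110) · d(330/110) = 110 · 2 = 220
  d = 165: Id(165) · d(330/165) = 165 · 2 = 330
  d = 330: Id(330) · d(330/330) = 330 · 1 = 330
Summing: (Id * d)(330) = 16 + 16 + 24 + 40 + 24 + 40 + 88 + 60 + 88 + 60 + 132 + 220 + 132 + 220 + 330 + 330 = 1820.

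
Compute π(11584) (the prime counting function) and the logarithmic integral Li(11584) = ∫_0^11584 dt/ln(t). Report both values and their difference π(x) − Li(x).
π(11584) = 1393;  Li(11584) ≈ 1416.73;  π(x) − Li(x) ≈ -23.73.

Direct count of primes ≤ 11584 gives π(11584) = 1393. Numerical evaluation of the logarithmic integral gives Li(11584) ≈ 1416.73. The difference π(x) − Li(x) ≈ -23.73 is typically negative for small/moderate x (Li(x) overestimates), though Littlewood's theorem shows this sign changes infinitely often.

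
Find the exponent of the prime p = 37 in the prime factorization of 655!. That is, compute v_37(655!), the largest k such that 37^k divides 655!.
v_37(655!) = 17

Legendre's formula: v_p(n!) = Σ_{k ≥ 1} ⌊n / p^k⌋. For p = 37, n = 655, the terms are:
  ⌊655/37^1⌋ = ⌊655/37⌋ = 17
(the next term ⌊655/37^2⌋ = 0, terminating the sum). Summing: v_37(655!) = 17 = 17.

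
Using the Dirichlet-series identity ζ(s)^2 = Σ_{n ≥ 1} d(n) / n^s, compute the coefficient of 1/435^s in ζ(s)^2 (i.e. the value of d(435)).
d(435) = 8

ζ(s)^2 = (Σ 1/m^s)(Σ 1/k^s). The coefficient of 1/n^s in the product is the number of ordered pairs (m, k) with mk = n, which equals d(n). For n = 435, divisors are [1, 3, 5, 15, 29, 87, 145, 435], so d(435) = 8.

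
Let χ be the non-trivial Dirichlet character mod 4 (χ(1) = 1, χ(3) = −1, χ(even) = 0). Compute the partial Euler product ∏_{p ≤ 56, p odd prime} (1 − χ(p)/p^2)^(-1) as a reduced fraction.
∏ = 6080498115610191266973991/6635764829241999360000000

The odd primes p ≤ 56 are [3, 5, 7, 11, 13, 17, 19, 23, 29, 31, 37, 41, 43, 47, 53]. For each, χ(p) = 1 if p ≡ 1 mod 4, χ(p) = −1 if p ≡ 3 mod 4. Taking (1 − χ(p)/p^2)^(-1) = p^2/(p^2 − χ(p)): (1 − (-1)/3^2)^(-1) · (1 − (1)/5^2)^(-1) · (1 − (-1)/7^2)^(-1) · (1 − (-1)/11^2)^(-1) · (1 − (1)/13^2)^(-1) · (1 − (1)/17^2)^(-1) · (1 − (-1)/19^2)^(-1) · (1 − (-1)/23^2)^(-1) · (1 − (1)/29^2)^(-1) · (1 − (-1)/31^2)^(-1) · (1 − (1)/37^2)^(-1) · (1 − (1)/41^2)^(-1) · (1 − (-1)/43^2)^(-1) · (1 − (-1)/47^2)^(-1) · (1 − (1)/53^2)^(-1) = 6080498115610191266973991/6635764829241999360000000.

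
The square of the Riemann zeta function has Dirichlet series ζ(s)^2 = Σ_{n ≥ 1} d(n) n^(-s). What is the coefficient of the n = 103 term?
d(103) = 2

ζ(s)^2 = (Σ 1/m^s)(Σ 1/k^s). The coefficient of 1/n^s in the product is the number of ordered pairs (m, k) with mk = n, which equals d(n). For n = 103, divisors are [1, 103], so d(103) = 2.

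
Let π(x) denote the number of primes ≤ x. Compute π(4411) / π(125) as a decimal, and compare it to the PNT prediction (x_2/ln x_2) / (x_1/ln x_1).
π(4411)/π(125) = 600/30 ≈ 20.0000;  PNT prediction ≈ 20.3032.

π(125) = 30 and π(4411) = 600, so π(4411)/π(125) ≈ 20.0000. The PNT-predicted ratio is (4411/ln(4411)) / (125/ln(125)) ≈ 20.3032. The two agree to within a few percent, as expected.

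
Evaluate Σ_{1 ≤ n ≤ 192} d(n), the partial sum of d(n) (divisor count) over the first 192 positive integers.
Σ_{n ≤ 192} d(n) = 1047

Compute d(n) for each 1 ≤ n ≤ 192: d(1) = 1, d(2) = 2, d(3) = 2, d(4) = 3, d(5) = 2, d(6) = 4, d(7) = 2, d(8) = 4, d(9) = 3, d(10) = 4, d(11) = 2, d(12) = 6, d(13) = 2, d(14) = 4, d(15) = 4, d(16) = 5, d(17) = 2, d(18) = 6, d(19) = 2, d(20) = 6, d(21) = 4, d(22) = 4, d(23) = 2, d(24) = 8, d(25) = 3, d(26) = 4, d(27) = 4, d(28) = 6, d(29) = 2, d(30) = 8, d(31) = 2, d(32) = 6, d(33) = 4, d(34) = 4, d(35) = 4, d(36) = 9, d(37) = 2, d(38) = 4, d(39) = 4, d(40) = 8, d(41) = 2, d(42) = 8, d(43) = 2, d(44) = 6, d(45) = 6, d(46) = 4, d(47) = 2, d(48) = 10, d(49) = 3, d(50) = 6, d(51) = 4, d(52) = 6, d(53) = 2, d(54) = 8, d(55) = 4, d(56) = 8, d(57) = 4, d(58) = 4, d(59) = 2, d(60) = 12, d(61) = 2, d(62) = 4, d(63) = 6, d(64) = 7, d(65) = 4, d(66) = 8, d(67) = 2, d(68) = 6, d(69) = 4, d(70) = 8, d(71) = 2, d(72) = 12, d(73) = 2, d(74) = 4, d(75) = 6, d(76) = 6, d(77) = 4, d(78) = 8, d(79) = 2, d(80) = 10, d(81) = 5, d(82) = 4, d(83) = 2, d(84) = 12, d(85) = 4, d(86) = 4, d(87) = 4, d(88) = 8, d(89) = 2, d(90) = 12, d(91) = 4, d(92) = 6, d(93) = 4, d(94) = 4, d(95) = 4, d(96) = 12, d(97) = 2, d(98) = 6, d(99) = 6, d(100) = 9, d(101) = 2, d(102) = 8, d(103) = 2, d(104) = 8, d(105) = 8, d(106) = 4, d(107) = 2, d(108) = 12, d(109) = 2, d(110) = 8, d(111) = 4, d(112) = 10, d(113) = 2, d(114) = 8, d(115) = 4, d(116) = 6, d(117) = 6, d(118) = 4, d(119) = 4, d(120) = 16, d(121) = 3, d(122) = 4, d(123) = 4, d(124) = 6, d(125) = 4, d(126) = 12, d(127) = 2, d(128) = 8, d(129) = 4, d(130) = 8, d(131) = 2, d(132) = 12, d(133) = 4, d(134) = 4, d(135) = 8, d(136) = 8, d(137) = 2, d(138) = 8, d(139) = 2, d(140) = 12, d(141) = 4, d(142) = 4, d(143) = 4, d(144) = 15, d(145) = 4, d(146) = 4, d(147) = 6, d(148) = 6, d(149) = 2, d(150) = 12, d(151) = 2, d(152) = 8, d(153) = 6, d(154) = 8, d(155) = 4, d(156) = 12, d(157) = 2, d(158) = 4, d(159) = 4, d(160) = 12, d(161) = 4, d(162) = 10, d(163) = 2, d(164) = 6, d(165) = 8, d(166) = 4, d(167) = 2, d(168) = 16, d(169) = 3, d(170) = 8, d(171) = 6, d(172) = 6, d(173) = 2, d(174) = 8, d(175) = 6, d(176) = 10, d(177) = 4, d(178) = 4, d(179) = 2, d(180) = 18, d(181) = 2, d(182) = 8, d(183) = 4, d(184) = 8, d(185) = 4, d(186) = 8, d(187) = 4, d(188) = 6, d(189) = 8, d(190) = 8, d(191) = 2, d(192) = 14. Summing all 192 values: 1047. (Dirichlet's divisor formula: Σ_{n ≤ x} d(n) = x ln(x) + (2γ − 1) x + O(√x). For x = 192, the asymptotic estimate is ≈ 1039.09.)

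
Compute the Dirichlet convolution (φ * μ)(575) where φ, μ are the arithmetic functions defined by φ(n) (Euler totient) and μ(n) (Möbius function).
(φ * μ)(575) = 336

Divisors of 575: [1, 5, 23, 25, 115, 575]. For each d | 575:
  d = 1: φ(1) · μ(575/1) = 1 · 0 = 0
  d = 5: φ(5) · μ(575/5) = 4 · 1 = 4
  d = 23: φ(23) · μ(575/23) = 22 · 0 = 0
  d = 25: φ(25) · μ(575/25) = 20 · -1 = -20
  d = 115: φ(115) · μ(575/115) = 88 · -1 = -88
  d = 575: φ(575) · μ(575/575) = 440 · 1 = 440
Summing: (φ * μ)(575) = 0 + 4 + 0 + -20 + -88 + 440 = 336.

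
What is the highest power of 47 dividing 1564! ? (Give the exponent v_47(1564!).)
v_47(1564!) = 33

Legendre's formula: v_p(n!) = Σ_{k ≥ 1} ⌊n / p^k⌋. For p = 47, n = 1564, the terms are:
  ⌊1564/47^1⌋ = ⌊1564/47⌋ = 33
(the next term ⌊1564/47^2⌋ = 0, terminating the sum). Summing: v_47(1564!) = 33 = 33.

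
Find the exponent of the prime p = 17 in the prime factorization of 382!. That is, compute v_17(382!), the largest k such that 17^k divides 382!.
v_17(382!) = 23

Legendre's formula: v_p(n!) = Σ_{k ≥ 1} ⌊n / p^k⌋. For p = 17, n = 382, the terms are:
  ⌊382/17^1⌋ = ⌊382/17⌋ = 22
  ⌊382/17^2⌋ = ⌊382/289⌋ = 1
(the next term ⌊382/17^3⌋ = 0, terminating the sum). Summing: v_17(382!) = 22 + 1 = 23.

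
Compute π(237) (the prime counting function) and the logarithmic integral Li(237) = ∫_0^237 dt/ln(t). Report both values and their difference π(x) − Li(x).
π(237) = 51;  Li(237) ≈ 57.06;  π(x) − Li(x) ≈ -6.06.

Direct count of primes ≤ 237 gives π(237) = 51. Numerical evaluation of the logarithmic integral gives Li(237) ≈ 57.06. The difference π(x) − Li(x) ≈ -6.06 is typically negative for small/moderate x (Li(x) overestimates), though Littlewood's theorem shows this sign changes infinitely often.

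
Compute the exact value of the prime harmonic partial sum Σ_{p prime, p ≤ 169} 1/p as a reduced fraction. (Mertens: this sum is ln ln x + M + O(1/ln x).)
Σ 1/p = 1840793455149223796977553240989608507934961889604586193282330007699/962947420735983927056946215901134429196419130606213075415963491270

π(169) = 39, so the primes ≤ 169 are [2, 3, 5, 7, 11, 13, 17, 19, 23, 29, 31, 37, 41, 43, 47, 53, 59, 61, 67, 71, 73, 79, 83, 89, 97, 101, 103, 107, 109, 113, 127, 131, 137, 139, 149, 151, 157, 163, 167]. Summing 1/p over these primes: 1840793455149223796977553240989608507934961889604586193282330007699/962947420735983927056946215901134429196419130606213075415963491270 ≈ 1.9116. Mertens estimate ln ln(169) + 0.2615 ≈ 1.8966.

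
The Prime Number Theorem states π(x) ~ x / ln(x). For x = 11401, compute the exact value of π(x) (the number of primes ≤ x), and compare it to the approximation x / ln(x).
π(11401) = 1376;  x/ln(x) ≈ 1220.47;  relative error ≈ 11.30%.

Directly count primes up to 11401: π(11401) = 1376. The PNT approximation gives 11401/ln(11401) ≈ 11401/9.34146 ≈ 1220.47. Relative error (π(x) − x/ln(x)) / π(x) ≈ 11.30%; the approximation is known to undercount slightly (Li(x) is a better estimate).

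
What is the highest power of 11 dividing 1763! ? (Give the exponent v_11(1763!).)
v_11(1763!) = 175

Legendre's formula: v_p(n!) = Σ_{k ≥ 1} ⌊n / p^k⌋. For p = 11, n = 1763, the terms are:
  ⌊1763/11^1⌋ = ⌊1763/11⌋ = 160
  ⌊1763/11^2⌋ = ⌊1763/121⌋ = 14
  ⌊1763/11^3⌋ = ⌊1763/1331⌋ = 1
(the next term ⌊1763/11^4⌋ = 0, terminating the sum). Summing: v_11(1763!) = 160 + 14 + 1 = 175.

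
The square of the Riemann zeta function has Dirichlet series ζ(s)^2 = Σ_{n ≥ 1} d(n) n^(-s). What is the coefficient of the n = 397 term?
d(397) = 2

ζ(s)^2 = (Σ 1/m^s)(Σ 1/k^s). The coefficient of 1/n^s in the product is the number of ordered pairs (m, k) with mk = n, which equals d(n). For n = 397, divisors are [1, 397], so d(397) = 2.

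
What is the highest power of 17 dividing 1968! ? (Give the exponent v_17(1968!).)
v_17(1968!) = 121

Legendre's formula: v_p(n!) = Σ_{k ≥ 1} ⌊n / p^k⌋. For p = 17, n = 1968, the terms are:
  ⌊1968/17^1⌋ = ⌊1968/17⌋ = 115
  ⌊1968/17^2⌋ = ⌊1968/289⌋ = 6
(the next term ⌊1968/17^3⌋ = 0, terminating the sum). Summing: v_17(1968!) = 115 + 6 = 121.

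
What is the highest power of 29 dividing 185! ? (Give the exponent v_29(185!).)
v_29(185!) = 6

Legendre's formula: v_p(n!) = Σ_{k ≥ 1} ⌊n / p^k⌋. For p = 29, n = 185, the terms are:
  ⌊185/29^1⌋ = ⌊185/29⌋ = 6
(the next term ⌊185/29^2⌋ = 0, terminating the sum). Summing: v_29(185!) = 6 = 6.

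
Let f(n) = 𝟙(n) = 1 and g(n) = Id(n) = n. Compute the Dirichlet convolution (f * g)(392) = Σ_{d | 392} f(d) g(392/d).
(𝟙 * Id)(392) = 855

Divisors of 392: [1, 2, 4, 7, 8, 14, 28, 49, 56, 98, 196, 392]. For each d | 392:
  d = 1: 𝟙(1) · Id(392/1) = 1 · 392 = 392
  d = 2: 𝟙(2) · Id(392/2) = 1 · 196 = 196
  d = 4: 𝟙(4) · Id(392/4) = 1 · 98 = 98
  d = 7: 𝟙(7) · Id(392/7) = 1 · 56 = 56
  d = 8: 𝟙(8) · Id(392/8) = 1 · 49 = 49
  d = 14: 𝟙(14) · Id(392/14) = 1 · 28 = 28
  d = 28: 𝟙(28) · Id(392/28) = 1 · 14 = 14
  d = 49: 𝟙(49) · Id(392/49) = 1 · 8 = 8
  d = 56: 𝟙(56) · Id(392/56) = 1 · 7 = 7
  d = 98: 𝟙(98) · Id(392/98) = 1 · 4 = 4
  d = 196: 𝟙(196) · Id(392/196) = 1 · 2 = 2
  d = 392: 𝟙(392) · Id(392/392) = 1 · 1 = 1
Summing: (𝟙 * Id)(392) = 392 + 196 + 98 + 56 + 49 + 28 + 14 + 8 + 7 + 4 + 2 + 1 = 855.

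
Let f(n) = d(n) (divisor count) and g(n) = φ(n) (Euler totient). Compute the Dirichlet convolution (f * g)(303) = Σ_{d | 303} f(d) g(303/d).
(d * φ)(303) = 408

Divisors of 303: [1, 3, 101, 303]. For each d | 303:
  d = 1: d(1) · φ(303/1) = 1 · 200 = 200
  d = 3: d(3) · φ(303/3) = 2 · 100 = 200
  d = 101: d(101) · φ(303/101) = 2 · 2 = 4
  d = 303: d(303) · φ(303/303) = 4 · 1 = 4
Summing: (d * φ)(303) = 200 + 200 + 4 + 4 = 408.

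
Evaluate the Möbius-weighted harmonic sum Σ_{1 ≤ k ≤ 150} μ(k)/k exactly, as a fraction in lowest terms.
Σ μ(k)/k = 6595680120984975873251486071642506311068428581824310097/497394116979759773352958578871947022849194621108954843470

Values of μ(k) for 1 ≤ k ≤ 150: μ(1) = 1, μ(2) = -1, μ(3) = -1, μ(5) = -1, μ(6) = 1, μ(7) = -1, μ(10) = 1, μ(11) = -1, μ(13) = -1, μ(14) = 1, μ(15) = 1, μ(17) = -1, μ(19) = -1, μ(21) = 1, μ(22) = 1, μ(23) = -1, μ(26) = 1, μ(29) = -1, μ(30) = -1, μ(31) = -1, μ(33) = 1, μ(34) = 1, μ(35) = 1, μ(37) = -1, μ(38) = 1, μ(39) = 1, μ(41) = -1, μ(42) = -1, μ(43) = -1, μ(46) = 1, μ(47) = -1, μ(51) = 1, μ(53) = -1, μ(55) = 1, μ(57) = 1, μ(58) = 1, μ(59) = -1, μ(61) = -1, μ(62) = 1, μ(65) = 1, μ(66) = -1, μ(67) = -1, μ(69) = 1, μ(70) = -1, μ(71) = -1, μ(73) = -1, μ(74) = 1, μ(77) = 1, μ(78) = -1, μ(79) = -1, μ(82) = 1, μ(83) = -1, μ(85) = 1, μ(86) = 1, μ(87) = 1, μ(89) = -1, μ(91) = 1, μ(93) = 1, μ(94) = 1, μ(95) = 1, μ(97) = -1, μ(101) = -1, μ(102) = -1, μ(103) = -1, μ(105) = -1, μ(106) = 1, μ(107) = -1, μ(109) = -1, μ(110) = -1, μ(111) = 1, μ(113) = -1, μ(114) = -1, μ(115) = 1, μ(118) = 1, μ(119) = 1, μ(122) = 1, μ(123) = 1, μ(127) = -1, μ(129) = 1, μ(130) = -1, μ(131) = -1, μ(133) = 1, μ(134) = 1, μ(137) = -1, μ(138) = -1, μ(139) = -1, μ(141) = 1, μ(142) = 1, μ(143) = 1, μ(145) = 1, μ(146) = 1, μ(149) = -1, with μ = 0 on non-squarefree integers. Summing μ(k)/k for k where μ(k) ≠ 0 gives 6595680120984975873251486071642506311068428581824310097/497394116979759773352958578871947022849194621108954843470 ≈ 0.0133. (PNT ⟺ this sum → 0 as n → ∞.)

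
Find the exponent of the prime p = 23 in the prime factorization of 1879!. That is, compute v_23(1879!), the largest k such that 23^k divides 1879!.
v_23(1879!) = 84

Legendre's formula: v_p(n!) = Σ_{k ≥ 1} ⌊n / p^k⌋. For p = 23, n = 1879, the terms are:
  ⌊1879/23^1⌋ = ⌊1879/23⌋ = 81
  ⌊1879/23^2⌋ = ⌊1879/529⌋ = 3
(the next term ⌊1879/23^3⌋ = 0, terminating the sum). Summing: v_23(1879!) = 81 + 3 = 84.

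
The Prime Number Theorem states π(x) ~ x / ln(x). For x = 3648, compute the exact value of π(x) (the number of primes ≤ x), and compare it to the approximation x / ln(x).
π(3648) = 510;  x/ln(x) ≈ 444.77;  relative error ≈ 12.79%.

Directly count primes up to 3648: π(3648) = 510. The PNT approximation gives 3648/ln(3648) ≈ 3648/8.20193 ≈ 444.77. Relative error (π(x) − x/ln(x)) / π(x) ≈ 12.79%; the approximation is known to undercount slightly (Li(x) is a better estimate).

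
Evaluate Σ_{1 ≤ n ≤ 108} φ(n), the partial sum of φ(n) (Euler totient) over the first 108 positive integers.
Σ_{n ≤ 108} φ(n) = 3568

Compute φ(n) for each 1 ≤ n ≤ 108: φ(1) = 1, φ(2) = 1, φ(3) = 2, φ(4) = 2, φ(5) = 4, φ(6) = 2, φ(7) = 6, φ(8) = 4, φ(9) = 6, φ(10) = 4, φ(11) = 10, φ(12) = 4, φ(13) = 12, φ(14) = 6, φ(15) = 8, φ(16) = 8, φ(17) = 16, φ(18) = 6, φ(19) = 18, φ(20) = 8, φ(21) = 12, φ(22) = 10, φ(23) = 22, φ(24) = 8, φ(25) = 20, φ(26) = 12, φ(27) = 18, φ(28) = 12, φ(29) = 28, φ(30) = 8, φ(31) = 30, φ(32) = 16, φ(33) = 20, φ(34) = 16, φ(35) = 24, φ(36) = 12, φ(37) = 36, φ(38) = 18, φ(39) = 24, φ(40) = 16, φ(41) = 40, φ(42) = 12, φ(43) = 42, φ(44) = 20, φ(45) = 24, φ(46) = 22, φ(47) = 46, φ(48) = 16, φ(49) = 42, φ(50) = 20, φ(51) = 32, φ(52) = 24, φ(53) = 52, φ(54) = 18, φ(55) = 40, φ(56) = 24, φ(57) = 36, φ(58) = 28, φ(59) = 58, φ(60) = 16, φ(61) = 60, φ(62) = 30, φ(63) = 36, φ(64) = 32, φ(65) = 48, φ(66) = 20, φ(67) = 66, φ(68) = 32, φ(69) = 44, φ(70) = 24, φ(71) = 70, φ(72) = 24, φ(73) = 72, φ(74) = 36, φ(75) = 40, φ(76) = 36, φ(77) = 60, φ(78) = 24, φ(79) = 78, φ(80) = 32, φ(81) = 54, φ(82) = 40, φ(83) = 82, φ(84) = 24, φ(85) = 64, φ(86) = 42, φ(87) = 56, φ(88) = 40, φ(89) = 88, φ(90) = 24, φ(91) = 72, φ(92) = 44, φ(93) = 60, φ(94) = 46, φ(95) = 72, φ(96) = 32, φ(97) = 96, φ(98) = 42, φ(99) = 60, φ(100) = 40, φ(101) = 100, φ(102) = 32, φ(103) = 102, φ(104) = 48, φ(105) = 48, φ(106) = 52, φ(107) = 106, φ(108) = 36. Summing all 108 values: 3568. (Average order: Σ_{n ≤ x} φ(n) ~ (3/π²) x². For x = 108, (3/π²)·108² ≈ 3545.43.)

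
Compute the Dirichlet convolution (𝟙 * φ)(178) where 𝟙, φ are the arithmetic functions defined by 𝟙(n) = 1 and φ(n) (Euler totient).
(𝟙 * φ)(178) = 178

Divisors of 178: [1, 2, 89, 178]. For each d | 178:
  d = 1: 𝟙(1) · φ(178/1) = 1 · 88 = 88
  d = 2: 𝟙(2) · φ(178/2) = 1 · 88 = 88
  d = 89: 𝟙(89) · φ(178/89) = 1 · 1 = 1
  d = 178: 𝟙(178) · φ(178/178) = 1 · 1 = 1
Summing: (𝟙 * φ)(178) = 88 + 88 + 1 + 1 = 178.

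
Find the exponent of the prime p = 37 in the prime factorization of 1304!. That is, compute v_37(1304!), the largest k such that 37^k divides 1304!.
v_37(1304!) = 35

Legendre's formula: v_p(n!) = Σ_{k ≥ 1} ⌊n / p^k⌋. For p = 37, n = 1304, the terms are:
  ⌊1304/37^1⌋ = ⌊1304/37⌋ = 35
(the next term ⌊1304/37^2⌋ = 0, terminating the sum). Summing: v_37(1304!) = 35 = 35.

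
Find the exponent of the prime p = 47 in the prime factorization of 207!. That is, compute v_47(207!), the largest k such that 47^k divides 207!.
v_47(207!) = 4

Legendre's formula: v_p(n!) = Σ_{k ≥ 1} ⌊n / p^k⌋. For p = 47, n = 207, the terms are:
  ⌊207/47^1⌋ = ⌊207/47⌋ = 4
(the next term ⌊207/47^2⌋ = 0, terminating the sum). Summing: v_47(207!) = 4 = 4.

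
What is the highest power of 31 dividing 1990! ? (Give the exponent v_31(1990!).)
v_31(1990!) = 66

Legendre's formula: v_p(n!) = Σ_{k ≥ 1} ⌊n / p^k⌋. For p = 31, n = 1990, the terms are:
  ⌊1990/31^1⌋ = ⌊1990/31⌋ = 64
  ⌊1990/31^2⌋ = ⌊1990/961⌋ = 2
(the next term ⌊1990/31^3⌋ = 0, terminating the sum). Summing: v_31(1990!) = 64 + 2 = 66.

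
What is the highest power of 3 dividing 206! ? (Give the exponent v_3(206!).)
v_3(206!) = 99

Legendre's formula: v_p(n!) = Σ_{k ≥ 1} ⌊n / p^k⌋. For p = 3, n = 206, the terms are:
  ⌊206/3^1⌋ = ⌊206/3⌋ = 68
  ⌊206/3^2⌋ = ⌊206/9⌋ = 22
  ⌊206/3^3⌋ = ⌊206/27⌋ = 7
  ⌊206/3^4⌋ = ⌊206/81⌋ = 2
(the next term ⌊206/3^5⌋ = 0, terminating the sum). Summing: v_3(206!) = 68 + 22 + 7 + 2 = 99.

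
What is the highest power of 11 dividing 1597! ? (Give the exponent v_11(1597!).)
v_11(1597!) = 159

Legendre's formula: v_p(n!) = Σ_{k ≥ 1} ⌊n / p^k⌋. For p = 11, n = 1597, the terms are:
  ⌊1597/11^1⌋ = ⌊1597/11⌋ = 145
  ⌊1597/11^2⌋ = ⌊1597/121⌋ = 13
  ⌊1597/11^3⌋ = ⌊1597/1331⌋ = 1
(the next term ⌊1597/11^4⌋ = 0, terminating the sum). Summing: v_11(1597!) = 145 + 13 + 1 = 159.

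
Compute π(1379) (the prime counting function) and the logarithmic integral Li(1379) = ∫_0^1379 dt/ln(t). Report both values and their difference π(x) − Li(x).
π(1379) = 220;  Li(1379) ≈ 231.17;  π(x) − Li(x) ≈ -11.17.

Direct count of primes ≤ 1379 gives π(1379) = 220. Numerical evaluation of the logarithmic integral gives Li(1379) ≈ 231.17. The difference π(x) − Li(x) ≈ -11.17 is typically negative for small/moderate x (Li(x) overestimates), though Littlewood's theorem shows this sign changes infinitely often.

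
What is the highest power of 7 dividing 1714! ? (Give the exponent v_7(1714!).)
v_7(1714!) = 282

Legendre's formula: v_p(n!) = Σ_{k ≥ 1} ⌊n / p^k⌋. For p = 7, n = 1714, the terms are:
  ⌊1714/7^1⌋ = ⌊1714/7⌋ = 244
  ⌊1714/7^2⌋ = ⌊1714/49⌋ = 34
  ⌊1714/7^3⌋ = ⌊1714/343⌋ = 4
(the next term ⌊1714/7^4⌋ = 0, terminating the sum). Summing: v_7(1714!) = 244 + 34 + 4 = 282.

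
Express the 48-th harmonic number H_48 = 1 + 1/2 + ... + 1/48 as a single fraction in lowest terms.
H_48 = 282000222059796592919/63245806209101973600

Direct summation: H_48 = 1 + 1/2 + ... + 1/48. The least common denominator is lcm(1, ..., 48) = 442720643463713815200; over this denominator the numerator is 442720643463713815200 + 221360321731856907600 + 147573547821237938400 + 110680160865928453800 + 88544128692742763040 + 73786773910618969200 + 63245806209101973600 + 55340080432964226900 + 49191182607079312800 + 44272064346371381520 + 40247331223973983200 + 36893386955309484600 + 34055434112593370400 + 31622903104550986800 + 29514709564247587680 + 27670040216482113450 + 26042390791983165600 + 24595591303539656400 + 23301086498090200800 + 22136032173185690760 + 21081935403033991200 + 20123665611986991600 + 19248723628857122400 + 18446693477654742300 + 17708825738548552608 + 17027717056296685200 + 16397060869026437600 + 15811451552275493400 + 15266229084955648800 + 14757354782123793840 + 14281311079474639200 + 13835020108241056725 + 13415777074657994400 + 13021195395991582800 + 12649161241820394720 + 12297795651769828200 + 11965422796316589600 + 11650543249045100400 + 11351811370864456800 + 11068016086592845380 + 10798064474724727200 + 10540967701516995600 + 10295828917760786400 + 10061832805993495800 + 9838236521415862560 + 9624361814428561200 + 9419588158802421600 + 9223346738827371150 = 1974001554418576150433, so H_48 = 1974001554418576150433/442720643463713815200; reducing by gcd(1974001554418576150433, 442720643463713815200) = 7 gives 282000222059796592919/63245806209101973600 ≈ 4.45880. (The PNT-adjacent estimate ln(48) + γ ≈ 4.44842 matches within O(1/n).)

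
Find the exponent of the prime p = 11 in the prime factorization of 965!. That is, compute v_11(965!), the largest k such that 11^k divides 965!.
v_11(965!) = 94

Legendre's formula: v_p(n!) = Σ_{k ≥ 1} ⌊n / p^k⌋. For p = 11, n = 965, the terms are:
  ⌊965/11^1⌋ = ⌊965/11⌋ = 87
  ⌊965/11^2⌋ = ⌊965/121⌋ = 7
(the next term ⌊965/11^3⌋ = 0, terminating the sum). Summing: v_11(965!) = 87 + 7 = 94.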